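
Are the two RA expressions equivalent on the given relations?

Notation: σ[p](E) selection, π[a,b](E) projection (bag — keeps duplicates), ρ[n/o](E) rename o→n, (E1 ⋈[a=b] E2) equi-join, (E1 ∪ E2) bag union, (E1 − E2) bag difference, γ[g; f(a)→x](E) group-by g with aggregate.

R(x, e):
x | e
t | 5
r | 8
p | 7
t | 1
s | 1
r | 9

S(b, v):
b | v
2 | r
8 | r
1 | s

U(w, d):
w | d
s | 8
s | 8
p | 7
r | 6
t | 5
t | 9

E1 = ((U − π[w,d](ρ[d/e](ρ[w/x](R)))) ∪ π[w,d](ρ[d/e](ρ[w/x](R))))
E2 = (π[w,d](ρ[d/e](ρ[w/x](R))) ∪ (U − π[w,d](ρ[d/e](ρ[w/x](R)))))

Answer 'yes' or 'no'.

E1 subexpression sizes:
  U → 6
  R → 6
  ρ[w/x](R) → 6
  ρ[d/e](ρ[w/x](R)) → 6
  π[w,d](ρ[d/e](ρ[w/x](R))) → 6
  (U − π[w,d](ρ[d/e](ρ[w/x](R)))) → 4
  R → 6
  ρ[w/x](R) → 6
  ρ[d/e](ρ[w/x](R)) → 6
  π[w,d](ρ[d/e](ρ[w/x](R))) → 6
  ((U − π[w,d](ρ[d/e](ρ[w/x](R)))) ∪ π[w,d](ρ[d/e](ρ[w/x](R)))) → 10
E2 subexpression sizes:
  R → 6
  ρ[w/x](R) → 6
  ρ[d/e](ρ[w/x](R)) → 6
  π[w,d](ρ[d/e](ρ[w/x](R))) → 6
  U → 6
  R → 6
  ρ[w/x](R) → 6
  ρ[d/e](ρ[w/x](R)) → 6
  π[w,d](ρ[d/e](ρ[w/x](R))) → 6
  (U − π[w,d](ρ[d/e](ρ[w/x](R)))) → 4
  (π[w,d](ρ[d/e](ρ[w/x](R))) ∪ (U − π[w,d](ρ[d/e](ρ[w/x](R))))) → 10

E1 and E2 produce the same multiset:
w | d
p | 7
r | 6
r | 8
r | 9
s | 1
s | 8
s | 8
t | 1
t | 5
t | 9

yes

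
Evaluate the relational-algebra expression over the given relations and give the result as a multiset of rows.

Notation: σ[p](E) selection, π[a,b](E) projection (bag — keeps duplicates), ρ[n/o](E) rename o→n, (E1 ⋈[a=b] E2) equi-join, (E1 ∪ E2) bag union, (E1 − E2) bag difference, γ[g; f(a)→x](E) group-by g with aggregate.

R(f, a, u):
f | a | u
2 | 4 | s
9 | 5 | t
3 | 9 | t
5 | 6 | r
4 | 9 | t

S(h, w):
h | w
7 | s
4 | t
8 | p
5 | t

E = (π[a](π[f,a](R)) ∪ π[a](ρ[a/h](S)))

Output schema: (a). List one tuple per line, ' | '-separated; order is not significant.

Per-node cardinality:
  R → 5
  π[f,a](R) → 5
  π[a](π[f,a](R)) → 5
  S → 4
  ρ[a/h](S) → 4
  π[a](ρ[a/h](S)) → 4
  (π[a](π[f,a](R)) ∪ π[a](ρ[a/h](S))) → 9

== RESULT ==
a
4
4
5
5
6
7
8
9
9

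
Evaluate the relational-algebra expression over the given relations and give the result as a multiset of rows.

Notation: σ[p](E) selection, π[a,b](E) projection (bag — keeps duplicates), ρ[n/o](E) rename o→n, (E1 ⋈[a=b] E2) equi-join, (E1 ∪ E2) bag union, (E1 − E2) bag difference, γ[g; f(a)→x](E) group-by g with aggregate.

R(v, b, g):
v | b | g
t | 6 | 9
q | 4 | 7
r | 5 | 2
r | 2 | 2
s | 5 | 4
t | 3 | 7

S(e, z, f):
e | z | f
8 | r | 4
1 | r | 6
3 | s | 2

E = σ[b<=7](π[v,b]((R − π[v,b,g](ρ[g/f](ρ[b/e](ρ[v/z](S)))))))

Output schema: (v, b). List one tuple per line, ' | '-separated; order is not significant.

Row counts bottom-up:
  R → 6
  S → 3
  ρ[v/z](S) → 3
  ρ[b/e](ρ[v/z](S)) → 3
  ρ[g/f](ρ[b/e](ρ[v/z](S))) → 3
  π[v,b,g](ρ[g/f](ρ[b/e](ρ[v/z](S)))) → 3
  (R − π[v,b,g](ρ[g/f](ρ[b/e](ρ[v/z](S))))) → 6
  π[v,b]((R − π[v,b,g](ρ[g/f](ρ[b/e](ρ[v/z](S)))))) → 6
  σ[b<=7](π[v,b]((R − π[v,b,g](ρ[g/f](ρ[b/e](ρ[v/z](S))))))) → 6

== RESULT ==
v | b
q | 4
r | 2
r | 5
s | 5
t | 3
t | 6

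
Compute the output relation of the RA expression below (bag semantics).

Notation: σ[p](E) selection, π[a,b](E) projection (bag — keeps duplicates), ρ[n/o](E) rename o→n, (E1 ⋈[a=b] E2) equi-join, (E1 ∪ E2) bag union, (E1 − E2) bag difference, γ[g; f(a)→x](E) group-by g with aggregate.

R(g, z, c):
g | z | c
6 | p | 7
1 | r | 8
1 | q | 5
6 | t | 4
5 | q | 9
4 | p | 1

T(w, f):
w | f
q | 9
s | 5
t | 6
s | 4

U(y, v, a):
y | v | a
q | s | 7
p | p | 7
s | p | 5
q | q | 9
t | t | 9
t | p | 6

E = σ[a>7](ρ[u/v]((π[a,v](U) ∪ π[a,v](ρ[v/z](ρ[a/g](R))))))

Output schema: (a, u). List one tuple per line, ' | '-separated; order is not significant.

Stepwise |·|:
  U → 6
  π[a,v](U) → 6
  R → 6
  ρ[a/g](R) → 6
  ρ[v/z](ρ[a/g](R)) → 6
  π[a,v](ρ[v/z](ρ[a/g](R))) → 6
  (π[a,v](U) ∪ π[a,v](ρ[v/z](ρ[a/g](R)))) → 12
  ρ[u/v]((π[a,v](U) ∪ π[a,v](ρ[v/z](ρ[a/g](R))))) → 12
  σ[a>7](ρ[u/v]((π[a,v](U) ∪ π[a,v](ρ[v/z](ρ[a/g](R)))))) → 2

== RESULT ==
a | u
9 | q
9 | t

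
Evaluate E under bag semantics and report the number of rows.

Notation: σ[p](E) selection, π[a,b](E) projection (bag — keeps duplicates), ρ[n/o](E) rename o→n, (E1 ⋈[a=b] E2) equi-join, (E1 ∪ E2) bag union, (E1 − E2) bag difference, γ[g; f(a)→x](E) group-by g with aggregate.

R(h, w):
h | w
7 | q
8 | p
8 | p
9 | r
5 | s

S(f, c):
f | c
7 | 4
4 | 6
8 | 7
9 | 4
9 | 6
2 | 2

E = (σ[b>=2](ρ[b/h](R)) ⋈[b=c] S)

Subexpression sizes:
  R → 5
  ρ[b/h](R) → 5
  σ[b>=2](ρ[b/h](R)) → 5
  S → 6
  (σ[b>=2](ρ[b/h](R)) ⋈[b=c] S) → 1

|E| = 1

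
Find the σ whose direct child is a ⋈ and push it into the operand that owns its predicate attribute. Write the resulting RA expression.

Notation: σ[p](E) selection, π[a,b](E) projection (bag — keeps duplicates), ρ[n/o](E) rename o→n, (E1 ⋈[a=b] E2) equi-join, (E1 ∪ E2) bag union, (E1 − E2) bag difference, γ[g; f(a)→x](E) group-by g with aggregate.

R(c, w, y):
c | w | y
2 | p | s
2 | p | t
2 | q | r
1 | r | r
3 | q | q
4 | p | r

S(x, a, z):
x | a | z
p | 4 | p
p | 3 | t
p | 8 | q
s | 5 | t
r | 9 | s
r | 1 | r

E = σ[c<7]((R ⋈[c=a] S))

σ filters on c, owned by the left side.
E' = (σ[c<7](R) ⋈[c=a] S)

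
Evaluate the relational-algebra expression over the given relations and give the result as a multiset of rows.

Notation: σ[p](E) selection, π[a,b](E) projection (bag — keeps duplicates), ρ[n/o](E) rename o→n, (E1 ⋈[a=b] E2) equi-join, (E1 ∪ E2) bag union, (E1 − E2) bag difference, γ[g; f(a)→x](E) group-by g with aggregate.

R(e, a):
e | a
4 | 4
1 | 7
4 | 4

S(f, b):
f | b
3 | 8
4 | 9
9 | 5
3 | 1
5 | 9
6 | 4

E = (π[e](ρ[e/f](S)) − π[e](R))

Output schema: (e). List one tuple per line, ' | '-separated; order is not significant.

Subexpression sizes:
  S → 6
  ρ[e/f](S) → 6
  π[e](ρ[e/f](S)) → 6
  R → 3
  π[e](R) → 3
  (π[e](ρ[e/f](S)) − π[e](R)) → 5

== RESULT ==
e
3
3
5
6
9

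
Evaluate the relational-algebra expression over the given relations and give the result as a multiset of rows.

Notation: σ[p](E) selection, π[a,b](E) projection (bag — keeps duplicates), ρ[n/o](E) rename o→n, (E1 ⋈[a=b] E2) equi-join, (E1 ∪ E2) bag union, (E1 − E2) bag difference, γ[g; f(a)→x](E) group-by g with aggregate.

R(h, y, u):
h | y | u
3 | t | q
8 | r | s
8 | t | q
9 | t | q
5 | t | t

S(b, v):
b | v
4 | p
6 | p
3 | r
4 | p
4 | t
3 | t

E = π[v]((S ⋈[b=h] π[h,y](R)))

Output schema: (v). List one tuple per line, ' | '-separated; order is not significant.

Row counts bottom-up:
  S → 6
  R → 5
  π[h,y](R) → 5
  (S ⋈[b=h] π[h,y](R)) → 2
  π[v]((S ⋈[b=h] π[h,y](R))) → 2

== RESULT ==
v
r
t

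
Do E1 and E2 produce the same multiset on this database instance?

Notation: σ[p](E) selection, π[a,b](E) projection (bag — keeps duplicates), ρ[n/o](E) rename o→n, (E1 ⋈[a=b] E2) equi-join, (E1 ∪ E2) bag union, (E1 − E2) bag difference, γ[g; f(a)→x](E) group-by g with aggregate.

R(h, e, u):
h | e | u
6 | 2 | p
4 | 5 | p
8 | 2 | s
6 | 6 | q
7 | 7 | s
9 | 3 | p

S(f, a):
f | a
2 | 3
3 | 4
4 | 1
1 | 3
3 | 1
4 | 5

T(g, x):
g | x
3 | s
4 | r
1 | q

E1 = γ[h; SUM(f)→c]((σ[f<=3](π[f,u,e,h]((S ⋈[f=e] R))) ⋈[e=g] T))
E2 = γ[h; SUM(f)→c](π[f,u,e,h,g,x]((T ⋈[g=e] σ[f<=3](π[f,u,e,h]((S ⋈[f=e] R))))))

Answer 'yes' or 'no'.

E1 subexpression sizes:
  S → 6
  R → 6
  (S ⋈[f=e] R) → 4
  π[f,u,e,h]((S ⋈[f=e] R)) → 4
  σ[f<=3](π[f,u,e,h]((S ⋈[f=e] R))) → 4
  T → 3
  (σ[f<=3](π[f,u,e,h]((S ⋈[f=e] R))) ⋈[e=g] T) → 2
  γ[h; SUM(f)→c]((σ[f<=3](π[f,u,e,h]((S ⋈[f=e] R))) ⋈[e=g] T)) → 1
E2 subexpression sizes:
  T → 3
  S → 6
  R → 6
  (S ⋈[f=e] R) → 4
  π[f,u,e,h]((S ⋈[f=e] R)) → 4
  σ[f<=3](π[f,u,e,h]((S ⋈[f=e] R))) → 4
  (T ⋈[g=e] σ[f<=3](π[f,u,e,h]((S ⋈[f=e] R)))) → 2
  π[f,u,e,h,g,x]((T ⋈[g=e] σ[f<=3](π[f,u,e,h]((S ⋈[f=e] R))))) → 2
  γ[h; SUM(f)→c](π[f,u,e,h,g,x]((T ⋈[g=e] σ[f<=3](π[f,u,e,h]((S ⋈[f=e] R)))))) → 1

E1 and E2 produce the same multiset:
h | c
9 | 6

yes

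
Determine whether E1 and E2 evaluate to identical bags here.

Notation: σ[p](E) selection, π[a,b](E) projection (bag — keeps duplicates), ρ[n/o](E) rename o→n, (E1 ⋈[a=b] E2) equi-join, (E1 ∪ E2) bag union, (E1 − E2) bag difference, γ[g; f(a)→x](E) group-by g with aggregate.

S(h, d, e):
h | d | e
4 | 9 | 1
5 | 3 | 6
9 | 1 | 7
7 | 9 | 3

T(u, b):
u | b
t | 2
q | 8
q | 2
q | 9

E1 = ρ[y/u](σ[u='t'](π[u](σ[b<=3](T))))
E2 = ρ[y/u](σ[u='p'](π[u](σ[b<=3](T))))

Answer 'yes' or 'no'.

E1 subexpression sizes:
  T → 4
  σ[b<=3](T) → 2
  π[u](σ[b<=3](T)) → 2
  σ[u='t'](π[u](σ[b<=3](T))) → 1
  ρ[y/u](σ[u='t'](π[u](σ[b<=3](T)))) → 1
E2 subexpression sizes:
  T → 4
  σ[b<=3](T) → 2
  π[u](σ[b<=3](T)) → 2
  σ[u='p'](π[u](σ[b<=3](T))) → 0
  ρ[y/u](σ[u='p'](π[u](σ[b<=3](T)))) → 0

E1 result:
y
t
E2 result:
y
(0 rows)
Witness: ('t',) appears 1× in E1 but 0× in E2.

no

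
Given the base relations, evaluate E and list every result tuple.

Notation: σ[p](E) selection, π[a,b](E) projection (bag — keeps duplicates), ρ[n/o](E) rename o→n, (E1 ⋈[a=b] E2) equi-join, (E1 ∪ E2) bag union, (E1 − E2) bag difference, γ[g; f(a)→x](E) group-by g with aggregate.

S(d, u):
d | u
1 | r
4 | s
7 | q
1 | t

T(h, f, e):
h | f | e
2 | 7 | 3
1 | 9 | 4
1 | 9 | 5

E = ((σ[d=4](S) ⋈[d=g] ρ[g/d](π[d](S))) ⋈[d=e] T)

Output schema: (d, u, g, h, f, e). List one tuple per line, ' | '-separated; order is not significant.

Subexpression sizes:
  S → 4
  σ[d=4](S) → 1
  S → 4
  π[d](S) → 4
  ρ[g/d](π[d](S)) → 4
  (σ[d=4](S) ⋈[d=g] ρ[g/d](π[d](S))) → 1
  T → 3
  ((σ[d=4](S) ⋈[d=g] ρ[g/d](π[d](S))) ⋈[d=e] T) → 1

== RESULT ==
d | u | g | h | f | e
4 | s | 4 | 1 | 9 | 4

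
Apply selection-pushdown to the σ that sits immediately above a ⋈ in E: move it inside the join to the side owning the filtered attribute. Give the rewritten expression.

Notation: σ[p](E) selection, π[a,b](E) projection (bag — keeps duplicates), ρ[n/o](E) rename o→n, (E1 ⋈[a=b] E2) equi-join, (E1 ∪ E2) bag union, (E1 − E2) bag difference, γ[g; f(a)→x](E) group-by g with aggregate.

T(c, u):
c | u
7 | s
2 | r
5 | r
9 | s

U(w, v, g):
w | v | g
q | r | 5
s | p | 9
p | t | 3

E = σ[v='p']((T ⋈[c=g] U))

σ filters on v, owned by the right side.
E' = (T ⋈[c=g] σ[v='p'](U))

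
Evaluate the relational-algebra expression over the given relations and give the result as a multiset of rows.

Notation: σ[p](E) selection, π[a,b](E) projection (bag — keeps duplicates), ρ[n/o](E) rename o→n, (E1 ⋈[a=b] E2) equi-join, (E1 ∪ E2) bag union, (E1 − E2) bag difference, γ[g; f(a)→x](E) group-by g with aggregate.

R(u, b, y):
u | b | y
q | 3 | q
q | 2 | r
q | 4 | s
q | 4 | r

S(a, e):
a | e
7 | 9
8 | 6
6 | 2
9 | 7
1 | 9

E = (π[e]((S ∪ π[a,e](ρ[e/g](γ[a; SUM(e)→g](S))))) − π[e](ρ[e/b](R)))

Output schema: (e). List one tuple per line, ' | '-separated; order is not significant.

Per-node cardinality:
  S → 5
  S → 5
  γ[a; SUM(e)→g](S) → 5
  ρ[e/g](γ[a; SUM(e)→g](S)) → 5
  π[a,e](ρ[e/g](γ[a; SUM(e)→g](S))) → 5
  (S ∪ π[a,e](ρ[e/g](γ[a; SUM(e)→g](S)))) → 10
  π[e]((S ∪ π[a,e](ρ[e/g](γ[a; SUM(e)→g](S))))) → 10
  R → 4
  ρ[e/b](R) → 4
  π[e](ρ[e/b](R)) → 4
  (π[e]((S ∪ π[a,e](ρ[e/g](γ[a; SUM(e)→g](S))))) − π[e](ρ[e/b](R))) → 9

== RESULT ==
e
2
6
6
7
7
9
9
9
9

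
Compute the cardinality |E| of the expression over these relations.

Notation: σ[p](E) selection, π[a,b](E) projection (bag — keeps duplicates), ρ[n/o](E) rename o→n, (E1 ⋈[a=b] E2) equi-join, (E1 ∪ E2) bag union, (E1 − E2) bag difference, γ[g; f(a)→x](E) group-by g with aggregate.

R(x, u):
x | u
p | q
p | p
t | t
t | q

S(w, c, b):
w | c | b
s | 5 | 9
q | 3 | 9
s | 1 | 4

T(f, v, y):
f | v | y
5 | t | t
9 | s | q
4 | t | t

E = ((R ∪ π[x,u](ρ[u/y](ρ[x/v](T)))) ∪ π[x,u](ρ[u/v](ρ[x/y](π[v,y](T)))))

Stepwise |·|:
  R → 4
  T → 3
  ρ[x/v](T) → 3
  ρ[u/y](ρ[x/v](T)) → 3
  π[x,u](ρ[u/y](ρ[x/v](T))) → 3
  (R ∪ π[x,u](ρ[u/y](ρ[x/v](T)))) → 7
  T → 3
  π[v,y](T) → 3
  ρ[x/y](π[v,y](T)) → 3
  ρ[u/v](ρ[x/y](π[v,y](T))) → 3
  π[x,u](ρ[u/v](ρ[x/y](π[v,y](T)))) → 3
  ((R ∪ π[x,u](ρ[u/y](ρ[x/v](T)))) ∪ π[x,u](ρ[u/v](ρ[x/y](π[v,y](T))))) → 10

|E| = 10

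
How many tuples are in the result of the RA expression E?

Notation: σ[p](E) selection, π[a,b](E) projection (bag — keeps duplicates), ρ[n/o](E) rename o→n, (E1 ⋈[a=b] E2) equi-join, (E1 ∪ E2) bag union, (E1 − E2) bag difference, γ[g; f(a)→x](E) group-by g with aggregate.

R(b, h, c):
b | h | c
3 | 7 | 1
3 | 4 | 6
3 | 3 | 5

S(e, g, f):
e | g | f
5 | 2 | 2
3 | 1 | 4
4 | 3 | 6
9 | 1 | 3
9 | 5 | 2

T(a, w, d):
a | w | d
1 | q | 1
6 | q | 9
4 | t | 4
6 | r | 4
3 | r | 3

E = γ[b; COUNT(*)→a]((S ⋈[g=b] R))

Row counts bottom-up:
  S → 5
  R → 3
  (S ⋈[g=b] R) → 3
  γ[b; COUNT(*)→a]((S ⋈[g=b] R)) → 1

|E| = 1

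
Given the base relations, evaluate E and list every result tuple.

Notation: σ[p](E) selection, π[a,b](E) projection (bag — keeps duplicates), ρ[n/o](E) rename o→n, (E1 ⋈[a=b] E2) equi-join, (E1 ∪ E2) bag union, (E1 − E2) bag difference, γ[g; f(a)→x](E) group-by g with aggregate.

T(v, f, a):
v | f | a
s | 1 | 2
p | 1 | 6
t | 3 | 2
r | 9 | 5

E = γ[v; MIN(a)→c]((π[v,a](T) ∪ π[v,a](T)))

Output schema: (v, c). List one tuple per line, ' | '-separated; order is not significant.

Subexpression sizes:
  T → 4
  π[v,a](T) → 4
  T → 4
  π[v,a](T) → 4
  (π[v,a](T) ∪ π[v,a](T)) → 8
  γ[v; MIN(a)→c]((π[v,a](T) ∪ π[v,a](T))) → 4

== RESULT ==
v | c
p | 6
r | 5
s | 2
t | 2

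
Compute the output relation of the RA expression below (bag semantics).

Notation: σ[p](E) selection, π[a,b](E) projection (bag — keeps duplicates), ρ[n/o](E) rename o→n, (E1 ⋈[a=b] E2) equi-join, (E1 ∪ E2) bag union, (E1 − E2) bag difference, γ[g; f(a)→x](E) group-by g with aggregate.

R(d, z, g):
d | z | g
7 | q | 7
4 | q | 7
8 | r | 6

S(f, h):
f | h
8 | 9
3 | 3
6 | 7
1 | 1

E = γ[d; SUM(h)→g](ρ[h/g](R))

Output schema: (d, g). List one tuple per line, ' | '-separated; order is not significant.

Subexpression sizes:
  R → 3
  ρ[h/g](R) → 3
  γ[d; SUM(h)→g](ρ[h/g](R)) → 3

== RESULT ==
d | g
4 | 7
7 | 7
8 | 6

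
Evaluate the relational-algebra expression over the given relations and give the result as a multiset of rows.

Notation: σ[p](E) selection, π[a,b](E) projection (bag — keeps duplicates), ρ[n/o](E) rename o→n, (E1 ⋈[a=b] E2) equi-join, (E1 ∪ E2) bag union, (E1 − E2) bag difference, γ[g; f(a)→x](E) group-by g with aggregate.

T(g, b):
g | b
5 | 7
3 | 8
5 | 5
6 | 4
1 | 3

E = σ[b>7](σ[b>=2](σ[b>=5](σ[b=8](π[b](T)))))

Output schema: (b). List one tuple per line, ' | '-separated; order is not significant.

Per-node cardinality:
  T → 5
  π[b](T) → 5
  σ[b=8](π[b](T)) → 1
  σ[b>=5](σ[b=8](π[b](T))) → 1
  σ[b>=2](σ[b>=5](σ[b=8](π[b](T)))) → 1
  σ[b>7](σ[b>=2](σ[b>=5](σ[b=8](π[b](T))))) → 1

== RESULT ==
b
8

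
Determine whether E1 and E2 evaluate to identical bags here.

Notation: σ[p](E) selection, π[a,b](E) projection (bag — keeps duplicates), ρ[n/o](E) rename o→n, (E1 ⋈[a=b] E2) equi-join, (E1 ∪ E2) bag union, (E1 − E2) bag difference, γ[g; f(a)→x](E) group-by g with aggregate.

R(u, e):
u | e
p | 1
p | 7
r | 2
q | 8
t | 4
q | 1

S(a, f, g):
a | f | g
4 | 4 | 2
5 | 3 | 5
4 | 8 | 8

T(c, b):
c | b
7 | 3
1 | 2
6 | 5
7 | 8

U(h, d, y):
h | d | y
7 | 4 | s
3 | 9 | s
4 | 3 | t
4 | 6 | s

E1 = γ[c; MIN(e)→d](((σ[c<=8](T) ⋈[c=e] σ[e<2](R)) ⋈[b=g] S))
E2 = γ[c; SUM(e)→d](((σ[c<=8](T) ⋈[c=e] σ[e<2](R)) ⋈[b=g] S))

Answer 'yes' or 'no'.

E1 subexpression sizes:
  T → 4
  σ[c<=8](T) → 4
  R → 6
  σ[e<2](R) → 2
  (σ[c<=8](T) ⋈[c=e] σ[e<2](R)) → 2
  S → 3
  ((σ[c<=8](T) ⋈[c=e] σ[e<2](R)) ⋈[b=g] S) → 2
  γ[c; MIN(e)→d](((σ[c<=8](T) ⋈[c=e] σ[e<2](R)) ⋈[b=g] S)) → 1
E2 subexpression sizes:
  T → 4
  σ[c<=8](T) → 4
  R → 6
  σ[e<2](R) → 2
  (σ[c<=8](T) ⋈[c=e] σ[e<2](R)) → 2
  S → 3
  ((σ[c<=8](T) ⋈[c=e] σ[e<2](R)) ⋈[b=g] S) → 2
  γ[c; SUM(e)→d](((σ[c<=8](T) ⋈[c=e] σ[e<2](R)) ⋈[b=g] S)) → 1

E1 result:
c | d
1 | 1
E2 result:
c | d
1 | 2
Witness: (1, 1) appears 1× in E1 but 0× in E2.

no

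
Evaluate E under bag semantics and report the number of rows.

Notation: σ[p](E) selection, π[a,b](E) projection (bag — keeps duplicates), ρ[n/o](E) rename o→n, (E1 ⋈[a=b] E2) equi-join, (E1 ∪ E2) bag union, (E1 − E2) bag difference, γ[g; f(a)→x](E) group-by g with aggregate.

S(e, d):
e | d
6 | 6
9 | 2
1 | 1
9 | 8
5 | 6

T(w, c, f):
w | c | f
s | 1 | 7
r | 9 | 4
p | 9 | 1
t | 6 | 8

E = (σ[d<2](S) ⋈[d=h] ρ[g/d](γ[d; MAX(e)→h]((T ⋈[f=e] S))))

Stepwise |·|:
  S → 5
  σ[d<2](S) → 1
  T → 4
  S → 5
  (T ⋈[f=e] S) → 1
  γ[d; MAX(e)→h]((T ⋈[f=e] S)) → 1
  ρ[g/d](γ[d; MAX(e)→h]((T ⋈[f=e] S))) → 1
  (σ[d<2](S) ⋈[d=h] ρ[g/d](γ[d; MAX(e)→h]((T ⋈[f=e] S)))) → 1

|E| = 1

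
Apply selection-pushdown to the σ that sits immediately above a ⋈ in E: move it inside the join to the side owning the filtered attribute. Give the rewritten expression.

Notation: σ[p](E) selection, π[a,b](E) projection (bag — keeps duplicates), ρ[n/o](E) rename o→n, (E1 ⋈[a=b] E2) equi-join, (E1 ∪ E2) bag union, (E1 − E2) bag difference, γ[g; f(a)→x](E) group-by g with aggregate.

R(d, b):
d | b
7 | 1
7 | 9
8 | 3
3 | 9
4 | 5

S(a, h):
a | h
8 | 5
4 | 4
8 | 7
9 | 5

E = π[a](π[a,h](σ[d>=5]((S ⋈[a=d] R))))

σ filters on d, owned by the right side.
E' = π[a](π[a,h]((S ⋈[a=d] σ[d>=5](R))))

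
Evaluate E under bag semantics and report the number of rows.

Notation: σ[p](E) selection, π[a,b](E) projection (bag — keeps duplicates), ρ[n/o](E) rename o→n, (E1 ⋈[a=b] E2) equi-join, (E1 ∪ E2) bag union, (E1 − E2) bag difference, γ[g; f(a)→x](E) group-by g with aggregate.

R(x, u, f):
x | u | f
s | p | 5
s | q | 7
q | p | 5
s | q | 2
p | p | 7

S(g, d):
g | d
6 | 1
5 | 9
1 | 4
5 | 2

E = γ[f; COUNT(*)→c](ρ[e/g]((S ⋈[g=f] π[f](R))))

Stepwise |·|:
  S → 4
  R → 5
  π[f](R) → 5
  (S ⋈[g=f] π[f](R)) → 4
  ρ[e/g]((S ⋈[g=f] π[f](R))) → 4
  γ[f; COUNT(*)→c](ρ[e/g]((S ⋈[g=f] π[f](R)))) → 1

|E| = 1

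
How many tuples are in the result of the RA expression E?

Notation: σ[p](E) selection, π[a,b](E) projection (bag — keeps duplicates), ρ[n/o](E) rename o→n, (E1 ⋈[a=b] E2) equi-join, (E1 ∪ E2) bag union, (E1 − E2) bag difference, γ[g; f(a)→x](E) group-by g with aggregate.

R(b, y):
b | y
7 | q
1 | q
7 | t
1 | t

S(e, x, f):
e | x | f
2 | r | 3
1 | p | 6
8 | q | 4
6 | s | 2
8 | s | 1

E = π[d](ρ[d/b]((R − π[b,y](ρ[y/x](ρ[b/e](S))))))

Stepwise |·|:
  R → 4
  S → 5
  ρ[b/e](S) → 5
  ρ[y/x](ρ[b/e](S)) → 5
  π[b,y](ρ[y/x](ρ[b/e](S))) → 5
  (R − π[b,y](ρ[y/x](ρ[b/e](S)))) → 4
  ρ[d/b]((R − π[b,y](ρ[y/x](ρ[b/e](S))))) → 4
  π[d](ρ[d/b]((R − π[b,y](ρ[y/x](ρ[b/e](S)))))) → 4

|E| = 4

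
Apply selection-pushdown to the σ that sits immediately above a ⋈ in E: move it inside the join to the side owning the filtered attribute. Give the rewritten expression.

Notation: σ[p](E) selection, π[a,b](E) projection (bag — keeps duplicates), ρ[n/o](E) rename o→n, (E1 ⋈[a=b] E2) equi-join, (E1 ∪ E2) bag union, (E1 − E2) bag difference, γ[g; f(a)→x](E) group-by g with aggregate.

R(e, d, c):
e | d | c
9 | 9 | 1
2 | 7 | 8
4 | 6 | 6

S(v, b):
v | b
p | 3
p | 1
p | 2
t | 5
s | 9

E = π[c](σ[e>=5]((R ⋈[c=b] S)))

σ filters on e, owned by the left side.
E' = π[c]((σ[e>=5](R) ⋈[c=b] S))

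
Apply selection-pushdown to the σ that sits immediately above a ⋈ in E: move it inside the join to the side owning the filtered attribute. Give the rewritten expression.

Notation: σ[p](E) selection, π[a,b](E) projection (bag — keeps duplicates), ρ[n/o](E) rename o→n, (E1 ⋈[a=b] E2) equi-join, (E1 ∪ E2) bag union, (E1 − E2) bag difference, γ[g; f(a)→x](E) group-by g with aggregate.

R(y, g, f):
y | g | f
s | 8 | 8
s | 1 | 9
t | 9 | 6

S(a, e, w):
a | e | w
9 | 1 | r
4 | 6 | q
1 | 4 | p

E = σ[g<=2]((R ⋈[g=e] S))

σ filters on g, owned by the left side.
E' = (σ[g<=2](R) ⋈[g=e] S)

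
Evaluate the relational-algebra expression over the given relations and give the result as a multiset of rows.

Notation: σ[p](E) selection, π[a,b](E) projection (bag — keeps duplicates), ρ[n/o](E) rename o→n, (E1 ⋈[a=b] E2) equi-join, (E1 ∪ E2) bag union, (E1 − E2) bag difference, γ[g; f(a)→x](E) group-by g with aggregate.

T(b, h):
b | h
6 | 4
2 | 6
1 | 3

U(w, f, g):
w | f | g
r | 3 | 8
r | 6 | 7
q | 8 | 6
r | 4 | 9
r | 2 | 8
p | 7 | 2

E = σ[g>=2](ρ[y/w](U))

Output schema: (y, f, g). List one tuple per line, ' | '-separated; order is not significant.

Subexpression sizes:
  U → 6
  ρ[y/w](U) → 6
  σ[g>=2](ρ[y/w](U)) → 6

== RESULT ==
y | f | g
p | 7 | 2
q | 8 | 6
r | 2 | 8
r | 3 | 8
r | 4 | 9
r | 6 | 7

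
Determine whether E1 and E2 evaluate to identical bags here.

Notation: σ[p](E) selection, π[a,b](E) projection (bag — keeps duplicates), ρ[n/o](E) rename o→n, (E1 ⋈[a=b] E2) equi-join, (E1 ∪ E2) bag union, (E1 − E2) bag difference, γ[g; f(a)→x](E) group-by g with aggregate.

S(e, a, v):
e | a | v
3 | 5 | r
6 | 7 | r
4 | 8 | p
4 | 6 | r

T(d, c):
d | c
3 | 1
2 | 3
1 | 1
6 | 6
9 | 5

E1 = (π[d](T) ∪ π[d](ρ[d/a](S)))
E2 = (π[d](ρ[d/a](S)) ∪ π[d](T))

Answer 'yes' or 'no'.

E1 row counts bottom-up:
  T → 5
  π[d](T) → 5
  S → 4
  ρ[d/a](S) → 4
  π[d](ρ[d/a](S)) → 4
  (π[d](T) ∪ π[d](ρ[d/a](S))) → 9
E2 row counts bottom-up:
  S → 4
  ρ[d/a](S) → 4
  π[d](ρ[d/a](S)) → 4
  T → 5
  π[d](T) → 5
  (π[d](ρ[d/a](S)) ∪ π[d](T)) → 9

E1 and E2 produce the same multiset:
d
1
2
3
5
6
6
7
8
9

yes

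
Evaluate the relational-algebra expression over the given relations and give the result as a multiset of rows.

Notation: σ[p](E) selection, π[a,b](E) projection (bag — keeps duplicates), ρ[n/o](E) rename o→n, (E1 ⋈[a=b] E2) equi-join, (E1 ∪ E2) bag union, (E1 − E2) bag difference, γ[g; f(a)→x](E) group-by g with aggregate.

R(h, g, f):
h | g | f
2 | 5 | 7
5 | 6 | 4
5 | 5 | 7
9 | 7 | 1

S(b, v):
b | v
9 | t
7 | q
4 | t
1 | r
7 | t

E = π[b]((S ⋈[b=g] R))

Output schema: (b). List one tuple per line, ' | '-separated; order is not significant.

Stepwise |·|:
  S → 5
  R → 4
  (S ⋈[b=g] R) → 2
  π[b]((S ⋈[b=g] R)) → 2

== RESULT ==
b
7
7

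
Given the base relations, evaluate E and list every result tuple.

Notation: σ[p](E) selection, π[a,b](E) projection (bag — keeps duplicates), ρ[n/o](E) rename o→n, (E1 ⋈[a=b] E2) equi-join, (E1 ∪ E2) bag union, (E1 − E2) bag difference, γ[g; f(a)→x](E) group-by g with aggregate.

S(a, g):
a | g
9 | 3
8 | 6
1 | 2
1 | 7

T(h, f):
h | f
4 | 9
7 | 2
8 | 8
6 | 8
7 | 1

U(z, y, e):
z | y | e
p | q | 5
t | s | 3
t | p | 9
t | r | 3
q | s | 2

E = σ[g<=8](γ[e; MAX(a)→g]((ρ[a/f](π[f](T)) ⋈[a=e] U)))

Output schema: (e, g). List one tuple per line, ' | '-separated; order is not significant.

Row counts bottom-up:
  T → 5
  π[f](T) → 5
  ρ[a/f](π[f](T)) → 5
  U → 5
  (ρ[a/f](π[f](T)) ⋈[a=e] U) → 2
  γ[e; MAX(a)→g]((ρ[a/f](π[f](T)) ⋈[a=e] U)) → 2
  σ[g<=8](γ[e; MAX(a)→g]((ρ[a/f](π[f](T)) ⋈[a=e] U))) → 1

== RESULT ==
e | g
2 | 2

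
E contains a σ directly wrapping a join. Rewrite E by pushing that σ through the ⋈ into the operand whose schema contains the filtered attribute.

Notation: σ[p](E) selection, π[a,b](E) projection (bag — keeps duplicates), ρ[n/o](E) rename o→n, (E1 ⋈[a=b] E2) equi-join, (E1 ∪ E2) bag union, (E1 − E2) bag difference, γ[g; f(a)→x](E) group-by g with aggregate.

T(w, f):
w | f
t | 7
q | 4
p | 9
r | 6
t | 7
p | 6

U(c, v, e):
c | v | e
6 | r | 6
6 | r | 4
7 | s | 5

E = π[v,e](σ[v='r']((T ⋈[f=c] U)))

σ filters on v, owned by the right side.
E' = π[v,e]((T ⋈[f=c] σ[v='r'](U)))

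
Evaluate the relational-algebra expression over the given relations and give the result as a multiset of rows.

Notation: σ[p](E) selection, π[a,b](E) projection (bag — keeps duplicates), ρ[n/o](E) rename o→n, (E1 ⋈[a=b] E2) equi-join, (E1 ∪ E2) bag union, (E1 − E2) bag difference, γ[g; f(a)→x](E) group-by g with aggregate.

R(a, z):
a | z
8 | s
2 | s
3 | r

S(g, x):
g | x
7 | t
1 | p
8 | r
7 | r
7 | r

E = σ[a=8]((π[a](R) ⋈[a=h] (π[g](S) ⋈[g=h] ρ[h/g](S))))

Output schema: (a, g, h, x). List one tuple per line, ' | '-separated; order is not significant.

Row counts bottom-up:
  R → 3
  π[a](R) → 3
  S → 5
  π[g](S) → 5
  S → 5
  ρ[h/g](S) → 5
  (π[g](S) ⋈[g=h] ρ[h/g](S)) → 11
  (π[a](R) ⋈[a=h] (π[g](S) ⋈[g=h] ρ[h/g](S))) → 1
  σ[a=8]((π[a](R) ⋈[a=h] (π[g](S) ⋈[g=h] ρ[h/g](S)))) → 1

== RESULT ==
a | g | h | x
8 | 8 | 8 | r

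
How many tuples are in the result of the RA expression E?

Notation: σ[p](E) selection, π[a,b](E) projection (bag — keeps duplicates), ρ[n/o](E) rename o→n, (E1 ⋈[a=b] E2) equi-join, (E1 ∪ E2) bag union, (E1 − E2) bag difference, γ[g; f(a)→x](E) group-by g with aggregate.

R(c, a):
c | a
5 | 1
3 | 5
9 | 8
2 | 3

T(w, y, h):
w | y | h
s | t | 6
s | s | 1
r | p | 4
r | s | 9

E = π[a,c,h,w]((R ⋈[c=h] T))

Stepwise |·|:
  R → 4
  T → 4
  (R ⋈[c=h] T) → 1
  π[a,c,h,w]((R ⋈[c=h] T)) → 1

|E| = 1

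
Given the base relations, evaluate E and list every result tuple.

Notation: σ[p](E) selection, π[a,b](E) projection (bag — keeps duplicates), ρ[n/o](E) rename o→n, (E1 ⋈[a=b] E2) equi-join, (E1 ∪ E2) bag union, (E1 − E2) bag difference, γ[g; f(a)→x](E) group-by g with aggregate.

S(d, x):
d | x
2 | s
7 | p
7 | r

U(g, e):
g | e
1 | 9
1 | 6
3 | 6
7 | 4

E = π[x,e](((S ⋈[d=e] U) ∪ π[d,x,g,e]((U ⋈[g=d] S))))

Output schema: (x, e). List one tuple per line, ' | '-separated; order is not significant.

Row counts bottom-up:
  S → 3
  U → 4
  (S ⋈[d=e] U) → 0
  U → 4
  S → 3
  (U ⋈[g=d] S) → 2
  π[d,x,g,e]((U ⋈[g=d] S)) → 2
  ((S ⋈[d=e] U) ∪ π[d,x,g,e]((U ⋈[g=d] S))) → 2
  π[x,e](((S ⋈[d=e] U) ∪ π[d,x,g,e]((U ⋈[g=d] S)))) → 2

== RESULT ==
x | e
p | 4
r | 4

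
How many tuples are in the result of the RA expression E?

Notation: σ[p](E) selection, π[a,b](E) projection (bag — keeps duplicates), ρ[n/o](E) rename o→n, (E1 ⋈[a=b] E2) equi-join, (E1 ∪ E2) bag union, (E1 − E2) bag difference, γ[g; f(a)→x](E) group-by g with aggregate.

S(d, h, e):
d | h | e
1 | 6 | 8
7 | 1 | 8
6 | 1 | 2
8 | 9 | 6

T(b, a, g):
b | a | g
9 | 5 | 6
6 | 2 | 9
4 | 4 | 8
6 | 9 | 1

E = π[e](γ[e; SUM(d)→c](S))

Per-node cardinality:
  S → 4
  γ[e; SUM(d)→c](S) → 3
  π[e](γ[e; SUM(d)→c](S)) → 3

|E| = 3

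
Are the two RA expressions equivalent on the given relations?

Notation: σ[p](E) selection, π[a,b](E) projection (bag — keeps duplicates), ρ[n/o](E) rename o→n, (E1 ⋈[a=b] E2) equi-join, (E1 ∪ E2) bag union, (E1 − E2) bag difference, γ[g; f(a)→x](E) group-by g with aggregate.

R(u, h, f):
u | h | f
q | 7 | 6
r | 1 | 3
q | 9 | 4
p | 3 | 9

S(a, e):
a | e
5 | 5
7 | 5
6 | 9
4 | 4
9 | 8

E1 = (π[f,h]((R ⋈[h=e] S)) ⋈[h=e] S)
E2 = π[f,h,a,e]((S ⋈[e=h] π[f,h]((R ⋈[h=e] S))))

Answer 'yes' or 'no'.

E1 per-node cardinality:
  R → 4
  S → 5
  (R ⋈[h=e] S) → 1
  π[f,h]((R ⋈[h=e] S)) → 1
  S → 5
  (π[f,h]((R ⋈[h=e] S)) ⋈[h=e] S) → 1
E2 per-node cardinality:
  S → 5
  R → 4
  S → 5
  (R ⋈[h=e] S) → 1
  π[f,h]((R ⋈[h=e] S)) → 1
  (S ⋈[e=h] π[f,h]((R ⋈[h=e] S))) → 1
  π[f,h,a,e]((S ⋈[e=h] π[f,h]((R ⋈[h=e] S)))) → 1

E1 and E2 produce the same multiset:
f | h | a | e
4 | 9 | 6 | 9

yes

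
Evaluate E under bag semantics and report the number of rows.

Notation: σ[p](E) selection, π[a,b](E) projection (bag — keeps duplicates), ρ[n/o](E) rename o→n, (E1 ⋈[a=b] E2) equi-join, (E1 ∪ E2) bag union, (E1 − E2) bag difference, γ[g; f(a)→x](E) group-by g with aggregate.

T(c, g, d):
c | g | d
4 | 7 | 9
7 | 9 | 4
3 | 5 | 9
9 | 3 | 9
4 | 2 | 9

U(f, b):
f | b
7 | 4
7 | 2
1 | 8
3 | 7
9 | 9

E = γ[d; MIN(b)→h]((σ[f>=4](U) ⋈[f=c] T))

Per-node cardinality:
  U → 5
  σ[f>=4](U) → 3
  T → 5
  (σ[f>=4](U) ⋈[f=c] T) → 3
  γ[d; MIN(b)→h]((σ[f>=4](U) ⋈[f=c] T)) → 2

|E| = 2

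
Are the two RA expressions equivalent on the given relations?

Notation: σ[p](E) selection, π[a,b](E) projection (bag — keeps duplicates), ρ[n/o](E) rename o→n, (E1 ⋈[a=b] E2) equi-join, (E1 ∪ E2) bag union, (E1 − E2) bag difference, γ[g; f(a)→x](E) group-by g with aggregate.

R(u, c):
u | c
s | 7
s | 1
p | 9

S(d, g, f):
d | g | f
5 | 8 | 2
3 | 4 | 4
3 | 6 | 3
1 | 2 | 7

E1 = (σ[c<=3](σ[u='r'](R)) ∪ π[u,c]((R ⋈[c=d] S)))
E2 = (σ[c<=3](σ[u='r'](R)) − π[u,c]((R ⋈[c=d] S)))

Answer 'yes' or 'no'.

E1 subexpression sizes:
  R → 3
  σ[u='r'](R) → 0
  σ[c<=3](σ[u='r'](R)) → 0
  R → 3
  S → 4
  (R ⋈[c=d] S) → 1
  π[u,c]((R ⋈[c=d] S)) → 1
  (σ[c<=3](σ[u='r'](R)) ∪ π[u,c]((R ⋈[c=d] S))) → 1
E2 subexpression sizes:
  R → 3
  σ[u='r'](R) → 0
  σ[c<=3](σ[u='r'](R)) → 0
  R → 3
  S → 4
  (R ⋈[c=d] S) → 1
  π[u,c]((R ⋈[c=d] S)) → 1
  (σ[c<=3](σ[u='r'](R)) − π[u,c]((R ⋈[c=d] S))) → 0

E1 result:
u | c
s | 1
E2 result:
u | c
(0 rows)
Witness: ('s', 1) appears 1× in E1 but 0× in E2.

no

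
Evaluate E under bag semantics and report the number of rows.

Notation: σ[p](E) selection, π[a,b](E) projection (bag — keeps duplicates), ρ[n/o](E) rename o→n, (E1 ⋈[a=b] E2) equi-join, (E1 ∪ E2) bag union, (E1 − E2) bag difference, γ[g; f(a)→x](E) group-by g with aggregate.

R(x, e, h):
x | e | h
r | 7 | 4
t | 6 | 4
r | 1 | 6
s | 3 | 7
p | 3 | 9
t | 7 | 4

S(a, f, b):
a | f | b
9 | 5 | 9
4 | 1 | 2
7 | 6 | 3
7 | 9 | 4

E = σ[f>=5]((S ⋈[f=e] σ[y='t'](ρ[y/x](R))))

Stepwise |·|:
  S → 4
  R → 6
  ρ[y/x](R) → 6
  σ[y='t'](ρ[y/x](R)) → 2
  (S ⋈[f=e] σ[y='t'](ρ[y/x](R))) → 1
  σ[f>=5]((S ⋈[f=e] σ[y='t'](ρ[y/x](R)))) → 1

|E| = 1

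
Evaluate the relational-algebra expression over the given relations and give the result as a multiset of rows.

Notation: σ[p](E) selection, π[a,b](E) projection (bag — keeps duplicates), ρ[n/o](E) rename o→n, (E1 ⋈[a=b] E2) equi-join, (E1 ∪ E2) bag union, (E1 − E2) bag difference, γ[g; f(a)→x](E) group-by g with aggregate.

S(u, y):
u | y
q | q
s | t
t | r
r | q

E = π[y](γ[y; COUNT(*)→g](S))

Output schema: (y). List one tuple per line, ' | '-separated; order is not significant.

Per-node cardinality:
  S → 4
  γ[y; COUNT(*)→g](S) → 3
  π[y](γ[y; COUNT(*)→g](S)) → 3

== RESULT ==
y
q
r
t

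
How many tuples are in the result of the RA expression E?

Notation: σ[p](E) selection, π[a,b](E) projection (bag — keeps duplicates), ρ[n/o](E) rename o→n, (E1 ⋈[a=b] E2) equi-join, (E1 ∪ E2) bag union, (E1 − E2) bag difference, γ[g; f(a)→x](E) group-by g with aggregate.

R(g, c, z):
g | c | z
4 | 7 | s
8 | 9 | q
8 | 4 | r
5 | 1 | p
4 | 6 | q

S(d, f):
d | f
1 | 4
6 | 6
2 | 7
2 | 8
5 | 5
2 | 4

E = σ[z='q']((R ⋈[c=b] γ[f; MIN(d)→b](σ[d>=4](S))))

Stepwise |·|:
  R → 5
  S → 6
  σ[d>=4](S) → 2
  γ[f; MIN(d)→b](σ[d>=4](S)) → 2
  (R ⋈[c=b] γ[f; MIN(d)→b](σ[d>=4](S))) → 1
  σ[z='q']((R ⋈[c=b] γ[f; MIN(d)→b](σ[d>=4](S)))) → 1

|E| = 1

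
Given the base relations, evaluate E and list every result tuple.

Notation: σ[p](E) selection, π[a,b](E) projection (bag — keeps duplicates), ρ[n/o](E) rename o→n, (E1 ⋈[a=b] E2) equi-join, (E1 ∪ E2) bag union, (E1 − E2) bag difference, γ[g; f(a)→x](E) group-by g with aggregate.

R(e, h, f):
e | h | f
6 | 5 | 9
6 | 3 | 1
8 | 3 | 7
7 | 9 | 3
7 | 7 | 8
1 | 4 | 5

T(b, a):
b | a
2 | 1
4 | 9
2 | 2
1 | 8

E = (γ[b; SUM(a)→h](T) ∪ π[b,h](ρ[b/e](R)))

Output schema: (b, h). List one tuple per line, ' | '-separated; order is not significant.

Row counts bottom-up:
  T → 4
  γ[b; SUM(a)→h](T) → 3
  R → 6
  ρ[b/e](R) → 6
  π[b,h](ρ[b/e](R)) → 6
  (γ[b; SUM(a)→h](T) ∪ π[b,h](ρ[b/e](R))) → 9

== RESULT ==
b | h
1 | 4
1 | 8
2 | 3
4 | 9
6 | 3
6 | 5
7 | 7
7 | 9
8 | 3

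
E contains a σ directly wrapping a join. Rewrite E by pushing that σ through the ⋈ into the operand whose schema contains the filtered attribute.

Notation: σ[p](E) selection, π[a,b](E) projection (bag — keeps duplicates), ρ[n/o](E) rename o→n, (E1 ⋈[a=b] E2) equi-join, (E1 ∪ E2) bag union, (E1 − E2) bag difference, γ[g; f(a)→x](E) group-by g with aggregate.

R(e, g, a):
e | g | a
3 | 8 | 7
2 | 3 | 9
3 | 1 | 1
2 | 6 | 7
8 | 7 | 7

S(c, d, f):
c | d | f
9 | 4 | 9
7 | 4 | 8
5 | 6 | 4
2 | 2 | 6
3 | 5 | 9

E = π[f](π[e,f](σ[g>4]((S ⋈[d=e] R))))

σ filters on g, owned by the right side.
E' = π[f](π[e,f]((S ⋈[d=e] σ[g>4](R))))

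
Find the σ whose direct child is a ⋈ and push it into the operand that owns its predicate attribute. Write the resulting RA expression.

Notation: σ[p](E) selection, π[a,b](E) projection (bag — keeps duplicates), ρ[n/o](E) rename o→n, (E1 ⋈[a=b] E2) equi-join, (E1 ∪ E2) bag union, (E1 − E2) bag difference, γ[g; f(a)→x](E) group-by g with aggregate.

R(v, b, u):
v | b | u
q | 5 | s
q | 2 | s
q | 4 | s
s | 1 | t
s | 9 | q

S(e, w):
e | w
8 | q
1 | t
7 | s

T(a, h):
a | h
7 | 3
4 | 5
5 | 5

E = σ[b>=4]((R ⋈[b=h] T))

σ filters on b, owned by the left side.
E' = (σ[b>=4](R) ⋈[b=h] T)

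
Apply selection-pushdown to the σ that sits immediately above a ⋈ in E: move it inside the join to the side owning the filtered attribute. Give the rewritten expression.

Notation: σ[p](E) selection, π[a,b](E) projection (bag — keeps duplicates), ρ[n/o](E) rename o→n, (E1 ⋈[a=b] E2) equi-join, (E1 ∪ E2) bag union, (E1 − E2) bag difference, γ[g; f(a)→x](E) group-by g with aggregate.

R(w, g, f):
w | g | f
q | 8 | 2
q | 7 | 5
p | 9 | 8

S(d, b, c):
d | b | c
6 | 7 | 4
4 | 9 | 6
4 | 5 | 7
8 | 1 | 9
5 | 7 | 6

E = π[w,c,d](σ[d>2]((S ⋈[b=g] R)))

σ filters on d, owned by the left side.
E' = π[w,c,d]((σ[d>2](S) ⋈[b=g] R))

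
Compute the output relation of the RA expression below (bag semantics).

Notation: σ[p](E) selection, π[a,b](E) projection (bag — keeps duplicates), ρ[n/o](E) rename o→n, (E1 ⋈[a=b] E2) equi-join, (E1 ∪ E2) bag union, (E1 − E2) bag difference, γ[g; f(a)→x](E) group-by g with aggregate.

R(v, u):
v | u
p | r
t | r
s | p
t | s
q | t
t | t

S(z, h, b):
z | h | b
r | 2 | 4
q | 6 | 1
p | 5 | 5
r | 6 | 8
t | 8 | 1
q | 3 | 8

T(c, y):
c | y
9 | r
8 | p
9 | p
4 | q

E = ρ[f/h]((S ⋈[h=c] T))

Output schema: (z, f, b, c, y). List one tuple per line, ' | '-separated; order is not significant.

Per-node cardinality:
  S → 6
  T → 4
  (S ⋈[h=c] T) → 1
  ρ[f/h]((S ⋈[h=c] T)) → 1

== RESULT ==
z | f | b | c | y
t | 8 | 1 | 8 | p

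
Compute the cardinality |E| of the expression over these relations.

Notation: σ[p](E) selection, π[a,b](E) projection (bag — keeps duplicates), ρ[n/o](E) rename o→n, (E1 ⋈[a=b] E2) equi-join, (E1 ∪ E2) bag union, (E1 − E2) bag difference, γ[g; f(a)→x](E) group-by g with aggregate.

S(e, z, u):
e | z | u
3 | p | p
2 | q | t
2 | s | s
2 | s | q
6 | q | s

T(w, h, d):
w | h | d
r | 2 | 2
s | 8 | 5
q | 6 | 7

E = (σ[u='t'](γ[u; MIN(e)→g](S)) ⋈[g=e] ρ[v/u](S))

Stepwise |·|:
  S → 5
  γ[u; MIN(e)→g](S) → 4
  σ[u='t'](γ[u; MIN(e)→g](S)) → 1
  S → 5
  ρ[v/u](S) → 5
  (σ[u='t'](γ[u; MIN(e)→g](S)) ⋈[g=e] ρ[v/u](S)) → 3

|E| = 3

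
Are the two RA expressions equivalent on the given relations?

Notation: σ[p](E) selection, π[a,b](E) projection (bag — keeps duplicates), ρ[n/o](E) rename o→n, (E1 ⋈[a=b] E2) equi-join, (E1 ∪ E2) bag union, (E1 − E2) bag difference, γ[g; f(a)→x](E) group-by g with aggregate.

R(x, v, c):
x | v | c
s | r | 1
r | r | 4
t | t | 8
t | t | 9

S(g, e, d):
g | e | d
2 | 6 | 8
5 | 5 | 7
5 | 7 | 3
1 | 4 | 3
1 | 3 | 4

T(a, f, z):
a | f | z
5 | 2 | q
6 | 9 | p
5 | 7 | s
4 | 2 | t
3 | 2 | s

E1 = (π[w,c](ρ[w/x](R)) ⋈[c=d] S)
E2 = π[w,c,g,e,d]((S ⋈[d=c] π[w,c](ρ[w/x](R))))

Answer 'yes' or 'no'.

E1 subexpression sizes:
  R → 4
  ρ[w/x](R) → 4
  π[w,c](ρ[w/x](R)) → 4
  S → 5
  (π[w,c](ρ[w/x](R)) ⋈[c=d] S) → 2
E2 subexpression sizes:
  S → 5
  R → 4
  ρ[w/x](R) → 4
  π[w,c](ρ[w/x](R)) → 4
  (S ⋈[d=c] π[w,c](ρ[w/x](R))) → 2
  π[w,c,g,e,d]((S ⋈[d=c] π[w,c](ρ[w/x](R)))) → 2

E1 and E2 produce the same multiset:
w | c | g | e | d
r | 4 | 1 | 3 | 4
t | 8 | 2 | 6 | 8

yes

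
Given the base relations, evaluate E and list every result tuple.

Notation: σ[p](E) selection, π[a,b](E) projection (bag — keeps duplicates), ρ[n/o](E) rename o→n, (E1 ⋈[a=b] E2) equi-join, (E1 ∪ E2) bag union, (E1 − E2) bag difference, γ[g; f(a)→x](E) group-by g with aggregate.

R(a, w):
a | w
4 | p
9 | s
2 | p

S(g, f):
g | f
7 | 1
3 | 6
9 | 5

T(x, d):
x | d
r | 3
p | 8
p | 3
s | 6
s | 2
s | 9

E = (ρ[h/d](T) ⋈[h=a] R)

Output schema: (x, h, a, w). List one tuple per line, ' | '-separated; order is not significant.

Row counts bottom-up:
  T → 6
  ρ[h/d](T) → 6
  R → 3
  (ρ[h/d](T) ⋈[h=a] R) → 2

== RESULT ==
x | h | a | w
s | 2 | 2 | p
s | 9 | 9 | s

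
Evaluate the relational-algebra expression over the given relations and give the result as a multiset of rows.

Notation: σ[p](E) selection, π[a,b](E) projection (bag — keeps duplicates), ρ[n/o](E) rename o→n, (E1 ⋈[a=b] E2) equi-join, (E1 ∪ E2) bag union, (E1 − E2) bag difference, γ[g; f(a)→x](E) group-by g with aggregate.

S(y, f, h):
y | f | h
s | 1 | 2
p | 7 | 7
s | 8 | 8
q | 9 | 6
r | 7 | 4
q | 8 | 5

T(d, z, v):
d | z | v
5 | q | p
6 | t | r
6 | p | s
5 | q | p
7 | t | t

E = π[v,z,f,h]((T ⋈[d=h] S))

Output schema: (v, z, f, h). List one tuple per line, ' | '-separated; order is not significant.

Subexpression sizes:
  T → 5
  S → 6
  (T ⋈[d=h] S) → 5
  π[v,z,f,h]((T ⋈[d=h] S)) → 5

== RESULT ==
v | z | f | h
p | q | 8 | 5
p | q | 8 | 5
r | t | 9 | 6
s | p | 9 | 6
t | t | 7 | 7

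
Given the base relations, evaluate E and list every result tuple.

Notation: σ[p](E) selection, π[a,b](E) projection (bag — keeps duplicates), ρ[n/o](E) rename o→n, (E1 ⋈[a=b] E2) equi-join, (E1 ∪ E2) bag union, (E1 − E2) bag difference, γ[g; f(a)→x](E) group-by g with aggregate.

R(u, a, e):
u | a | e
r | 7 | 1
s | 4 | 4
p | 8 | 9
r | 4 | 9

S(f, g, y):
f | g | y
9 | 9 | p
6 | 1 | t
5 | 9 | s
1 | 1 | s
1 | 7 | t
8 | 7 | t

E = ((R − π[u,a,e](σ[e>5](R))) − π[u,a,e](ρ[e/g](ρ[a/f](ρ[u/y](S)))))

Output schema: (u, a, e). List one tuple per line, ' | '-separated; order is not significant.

Per-node cardinality:
  R → 4
  R → 4
  σ[e>5](R) → 2
  π[u,a,e](σ[e>5](R)) → 2
  (R − π[u,a,e](σ[e>5](R))) → 2
  S → 6
  ρ[u/y](S) → 6
  ρ[a/f](ρ[u/y](S)) → 6
  ρ[e/g](ρ[a/f](ρ[u/y](S))) → 6
  π[u,a,e](ρ[e/g](ρ[a/f](ρ[u/y](S)))) → 6
  ((R − π[u,a,e](σ[e>5](R))) − π[u,a,e](ρ[e/g](ρ[a/f](ρ[u/y](S))))) → 2

== RESULT ==
u | a | e
r | 7 | 1
s | 4 | 4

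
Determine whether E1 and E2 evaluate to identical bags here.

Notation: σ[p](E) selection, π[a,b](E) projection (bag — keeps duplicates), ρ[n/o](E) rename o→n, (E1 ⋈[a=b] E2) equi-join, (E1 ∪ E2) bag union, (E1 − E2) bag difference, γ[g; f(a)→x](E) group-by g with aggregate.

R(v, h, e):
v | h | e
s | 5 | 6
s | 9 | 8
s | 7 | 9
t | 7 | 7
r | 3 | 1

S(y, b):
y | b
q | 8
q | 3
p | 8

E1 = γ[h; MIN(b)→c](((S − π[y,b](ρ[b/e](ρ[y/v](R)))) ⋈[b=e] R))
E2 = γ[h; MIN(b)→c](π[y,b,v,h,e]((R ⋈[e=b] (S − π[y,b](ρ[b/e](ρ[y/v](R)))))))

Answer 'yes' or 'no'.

E1 row counts bottom-up:
  S → 3
  R → 5
  ρ[y/v](R) → 5
  ρ[b/e](ρ[y/v](R)) → 5
  π[y,b](ρ[b/e](ρ[y/v](R))) → 5
  (S − π[y,b](ρ[b/e](ρ[y/v](R)))) → 3
  R → 5
  ((S − π[y,b](ρ[b/e](ρ[y/v](R)))) ⋈[b=e] R) → 2
  γ[h; MIN(b)→c](((S − π[y,b](ρ[b/e](ρ[y/v](R)))) ⋈[b=e] R)) → 1
E2 row counts bottom-up:
  R → 5
  S → 3
  R → 5
  ρ[y/v](R) → 5
  ρ[b/e](ρ[y/v](R)) → 5
  π[y,b](ρ[b/e](ρ[y/v](R))) → 5
  (S − π[y,b](ρ[b/e](ρ[y/v](R)))) → 3
  (R ⋈[e=b] (S − π[y,b](ρ[b/e](ρ[y/v](R))))) → 2
  π[y,b,v,h,e]((R ⋈[e=b] (S − π[y,b](ρ[b/e](ρ[y/v](R)))))) → 2
  γ[h; MIN(b)→c](π[y,b,v,h,e]((R ⋈[e=b] (S − π[y,b](ρ[b/e](ρ[y/v](R))))))) → 1

E1 and E2 produce the same multiset:
h | c
9 | 8

yes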